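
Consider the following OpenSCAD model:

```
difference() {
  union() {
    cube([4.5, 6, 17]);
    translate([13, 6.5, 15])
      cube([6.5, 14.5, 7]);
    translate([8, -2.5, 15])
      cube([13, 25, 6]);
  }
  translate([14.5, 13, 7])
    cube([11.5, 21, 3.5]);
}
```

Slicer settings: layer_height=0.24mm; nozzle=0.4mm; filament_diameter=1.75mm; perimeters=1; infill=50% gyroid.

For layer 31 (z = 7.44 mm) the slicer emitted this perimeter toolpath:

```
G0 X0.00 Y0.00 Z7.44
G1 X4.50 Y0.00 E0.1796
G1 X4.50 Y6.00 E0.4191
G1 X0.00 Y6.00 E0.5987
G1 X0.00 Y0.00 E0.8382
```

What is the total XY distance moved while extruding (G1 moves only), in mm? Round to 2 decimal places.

Sum the Euclidean lengths of each G1 segment: total = 21.00 mm.

21.00 mm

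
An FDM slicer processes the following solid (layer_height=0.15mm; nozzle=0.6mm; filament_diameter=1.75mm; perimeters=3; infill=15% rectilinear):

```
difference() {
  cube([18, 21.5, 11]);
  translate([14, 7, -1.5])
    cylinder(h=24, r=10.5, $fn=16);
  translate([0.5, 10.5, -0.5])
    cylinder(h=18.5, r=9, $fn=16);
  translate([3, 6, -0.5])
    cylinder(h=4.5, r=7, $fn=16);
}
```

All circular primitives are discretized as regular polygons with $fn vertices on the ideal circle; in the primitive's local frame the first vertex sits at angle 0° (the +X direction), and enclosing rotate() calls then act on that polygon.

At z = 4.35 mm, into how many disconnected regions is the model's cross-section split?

2

At z = 4.35 mm: the cube (footprint 18×21.5) is included at this height; the r=10.5 cylinder at (14, 7) contributes a regular 16-gon of circumradius 10.5; the cylinder at (0.5, 10.5): section is a regular 16-gon, circumradius r=9; the cylinder at (3, 6) is absent (z outside [-0.5, 4]); After the difference (first − rest): starting from the 18×21.5 cube, the r=10.5 cylinder at (14, 7) partially overlaps it — only the 219.33 mm² overlap (of its 337.53 mm²) is removed, clipping the outline; the r=9 cylinder at (0.5, 10.5) partially overlaps it — only the 84.74 mm² overlap (of its 247.98 mm²) is removed, clipping the outline — 2 connected regions. The result has 2 disconnected regions.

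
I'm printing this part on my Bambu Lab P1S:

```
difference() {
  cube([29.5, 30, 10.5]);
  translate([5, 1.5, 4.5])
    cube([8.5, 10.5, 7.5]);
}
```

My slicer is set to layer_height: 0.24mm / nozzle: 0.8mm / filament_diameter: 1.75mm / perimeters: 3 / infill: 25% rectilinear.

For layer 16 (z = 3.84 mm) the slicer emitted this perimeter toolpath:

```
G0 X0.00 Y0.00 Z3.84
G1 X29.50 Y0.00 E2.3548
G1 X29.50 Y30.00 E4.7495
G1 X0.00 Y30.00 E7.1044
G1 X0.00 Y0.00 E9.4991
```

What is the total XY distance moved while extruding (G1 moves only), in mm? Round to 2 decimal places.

Sum the Euclidean lengths of each G1 segment: total = 119.00 mm.

119.00 mm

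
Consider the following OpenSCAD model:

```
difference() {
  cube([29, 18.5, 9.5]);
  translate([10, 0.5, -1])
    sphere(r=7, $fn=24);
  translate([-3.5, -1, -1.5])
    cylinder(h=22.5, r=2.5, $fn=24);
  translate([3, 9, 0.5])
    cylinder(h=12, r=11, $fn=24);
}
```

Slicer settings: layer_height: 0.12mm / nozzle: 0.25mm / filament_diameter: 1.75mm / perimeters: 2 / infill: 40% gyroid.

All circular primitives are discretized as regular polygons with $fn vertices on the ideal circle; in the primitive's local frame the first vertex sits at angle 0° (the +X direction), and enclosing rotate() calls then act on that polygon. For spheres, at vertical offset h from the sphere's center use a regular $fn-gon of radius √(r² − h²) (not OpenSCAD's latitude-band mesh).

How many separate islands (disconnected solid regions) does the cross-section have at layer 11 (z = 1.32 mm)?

1

At z = 1.32 mm: the cube is present — its section is the full 29×18.5 rectangle; the r=7 sphere at (10, 0.5) contributes a regular 24-gon of circumradius √(7²−2.32²) = 6.604; the cylinder at (-3.5, -1): section is a regular 24-gon, circumradius r=2.5; the cylinder at (3, 9): section is a regular 24-gon, circumradius r=11; Taking the first minus the rest: starting from the 29×18.5 cube, the r=7 sphere at (10, 0.5) partially overlaps it — only the 74.31 mm² overlap (of its 135.47 mm²) is removed, clipping the outline; the r=2.5 cylinder at (-3.5, -1) misses the remaining region (no effect); the r=11 cylinder at (3, 9) partially overlaps it — only the 178.84 mm² overlap (of its 375.81 mm²) is removed, clipping the outline — 1 connected region. Overall, the cross-section is a single solid region. Island count = 1.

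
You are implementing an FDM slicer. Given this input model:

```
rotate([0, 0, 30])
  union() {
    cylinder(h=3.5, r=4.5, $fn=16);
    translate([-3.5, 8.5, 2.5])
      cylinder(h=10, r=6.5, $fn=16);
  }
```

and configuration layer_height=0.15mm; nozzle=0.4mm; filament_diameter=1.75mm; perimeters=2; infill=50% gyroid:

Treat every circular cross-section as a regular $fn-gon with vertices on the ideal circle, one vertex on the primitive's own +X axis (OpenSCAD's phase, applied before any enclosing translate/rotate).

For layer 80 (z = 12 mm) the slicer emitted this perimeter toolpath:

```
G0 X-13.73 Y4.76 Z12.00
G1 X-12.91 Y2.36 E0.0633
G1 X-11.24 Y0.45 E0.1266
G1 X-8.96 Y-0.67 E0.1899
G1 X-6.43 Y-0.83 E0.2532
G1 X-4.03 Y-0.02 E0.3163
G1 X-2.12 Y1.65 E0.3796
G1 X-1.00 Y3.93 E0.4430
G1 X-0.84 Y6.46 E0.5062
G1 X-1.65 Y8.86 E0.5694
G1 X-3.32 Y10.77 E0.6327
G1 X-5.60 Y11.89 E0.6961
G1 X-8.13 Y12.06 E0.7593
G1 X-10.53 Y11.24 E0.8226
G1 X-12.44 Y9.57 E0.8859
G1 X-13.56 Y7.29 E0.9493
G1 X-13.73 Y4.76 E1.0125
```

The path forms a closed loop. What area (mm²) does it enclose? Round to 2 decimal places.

129.41 mm²

Apply the shoelace formula to the sequence of (X, Y) vertices; enclosed area = 129.41 mm².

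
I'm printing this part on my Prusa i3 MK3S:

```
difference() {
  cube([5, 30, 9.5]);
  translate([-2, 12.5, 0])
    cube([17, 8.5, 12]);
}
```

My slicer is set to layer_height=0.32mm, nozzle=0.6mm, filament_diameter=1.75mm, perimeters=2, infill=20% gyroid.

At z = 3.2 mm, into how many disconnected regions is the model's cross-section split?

2

At z = 3.2 mm: the 5×30 cube contributes its full rectangle; the 17×8.5 cube at (-2, 12.5) contributes its full rectangle; After the difference (first − rest): starting from the 5×30 cube, the 17×8.5 cube at (-2, 12.5) partially overlaps it — only the 42.50 mm² overlap (of its 144.50 mm²) is removed, clipping the outline — 2 connected regions. The result has 2 disconnected regions.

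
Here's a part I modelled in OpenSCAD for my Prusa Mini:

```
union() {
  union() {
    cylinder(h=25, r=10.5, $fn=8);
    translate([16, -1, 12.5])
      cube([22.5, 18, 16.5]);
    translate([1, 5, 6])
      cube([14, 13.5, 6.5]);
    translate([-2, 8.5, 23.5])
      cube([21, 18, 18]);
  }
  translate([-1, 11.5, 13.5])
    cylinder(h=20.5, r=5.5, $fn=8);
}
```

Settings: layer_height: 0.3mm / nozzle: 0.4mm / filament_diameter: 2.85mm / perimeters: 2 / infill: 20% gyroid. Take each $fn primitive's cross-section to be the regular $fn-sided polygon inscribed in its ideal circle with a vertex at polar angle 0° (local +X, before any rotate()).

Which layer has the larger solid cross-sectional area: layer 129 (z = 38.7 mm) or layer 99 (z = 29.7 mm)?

layer 99 (z = 29.7 mm)

Layer 129 (z = 38.7): the cylinder does not reach this height (z outside [0, 25]); the cube at (16, -1) does not reach this height (z outside [12.5, 29]); the cube at (1, 5) is not intersected at this z (z outside [6, 12.5]); the cube at (-2, 8.5) is present — its section is the full 21×18 rectangle (area 378.00 mm²); Merging all regions: only the 21×18 cube at (-2, 8.5) is present, so the union is just that shape — area = 378.00 mm²; the cylinder at (-1, 11.5) is absent (z outside [13.5, 34]); Merging all regions: only the result so far is present, so the union is just that shape — area = 378.00 mm². So its area = 378.00 mm². Layer 99 (z = 29.7): the cylinder is absent (z outside [0, 25]); the cube at (16, -1) is absent (z outside [12.5, 29]); the cube at (1, 5) is absent (z outside [6, 12.5]); the cube at (-2, 8.5) is present — its section is the full 21×18 rectangle (area 378.00 mm²); Merging all regions: only the 21×18 cube at (-2, 8.5) is present, so the union is just that shape — area = 378.00 mm²; the r=5.5 cylinder at (-1, 11.5) contributes a regular 8-gon of circumradius 5.5 (area = (8/2)·5.500²·sin(360°/8) = 85.56 mm²); Combining (union): the regions partially overlap — summed areas 463.56 mm² minus the doubly-counted overlap 44.32 mm² gives 419.24 mm² — area = 419.24 mm². So its area = 419.24 mm². Layer 99 is larger (419.24 vs 378.00 mm²).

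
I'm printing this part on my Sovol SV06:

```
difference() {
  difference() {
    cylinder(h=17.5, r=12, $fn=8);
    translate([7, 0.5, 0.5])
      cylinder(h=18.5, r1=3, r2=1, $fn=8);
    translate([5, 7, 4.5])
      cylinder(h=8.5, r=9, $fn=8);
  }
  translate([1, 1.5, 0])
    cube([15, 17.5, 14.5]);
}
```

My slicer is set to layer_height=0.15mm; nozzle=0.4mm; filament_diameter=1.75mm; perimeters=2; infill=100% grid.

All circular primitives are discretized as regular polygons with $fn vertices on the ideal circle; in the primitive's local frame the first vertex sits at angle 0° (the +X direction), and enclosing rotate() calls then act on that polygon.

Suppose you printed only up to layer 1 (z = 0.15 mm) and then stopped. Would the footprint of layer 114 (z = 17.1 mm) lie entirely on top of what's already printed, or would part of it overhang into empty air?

part overhangs

Compare the two slices. At z = 0.15: the r=12 cylinder contributes a regular 8-gon of circumradius 12 (area = (8/2)·12.000²·sin(360°/8) = 407.29 mm²); the cone at (7, 0.5) does not reach this height (z outside [0.5, 19]); the cylinder at (5, 7) does not reach this height (z outside [4.5, 13]); After the difference (first − rest): none of the subtracted shapes is present at this height, so the r=12 cylinder is unchanged — area = 407.29 mm²; the 15×17.5 cube at (1, 1.5) contributes its full rectangle (area 262.50 mm²); Subtracting the remaining from the first: starting from that combined region (407.29 mm²), the 15×17.5 cube at (1, 1.5) partially overlaps it — only the 74.00 mm² overlap (of its 262.50 mm²) is removed, clipping the outline — area = 333.30 mm². At z = 17.1: the cylinder: section is a regular 8-gon, circumradius r=12 (area = (8/2)·12.000²·sin(360°/8) = 407.29 mm²); the cone at (7, 0.5) contributes a regular 8-gon of circumradius 1.205 (interpolated between r1=3 and r2=1 at t=0.897) (area = (8/2)·1.205²·sin(360°/8) = 4.11 mm²); the cylinder at (5, 7) does not reach this height (z outside [4.5, 13]); Subtracting the remaining from the first: starting from the r=12 cylinder (407.29 mm²), the cone at (7, 0.5) lies wholly inside it (removes its full 4.11 mm² and its 7.38 mm outline becomes a hole wall) — area = 403.18 mm²; the cube at (1, 1.5) does not reach this height (z outside [0, 14.5]); After the difference (first − rest): none of the subtracted shapes is present at this height, so that combined region is unchanged — area = 403.18 mm². Checking containment: at z = 17.1 the cross-section extends beyond the z = 0.15 cross-section by about 73.89 mm².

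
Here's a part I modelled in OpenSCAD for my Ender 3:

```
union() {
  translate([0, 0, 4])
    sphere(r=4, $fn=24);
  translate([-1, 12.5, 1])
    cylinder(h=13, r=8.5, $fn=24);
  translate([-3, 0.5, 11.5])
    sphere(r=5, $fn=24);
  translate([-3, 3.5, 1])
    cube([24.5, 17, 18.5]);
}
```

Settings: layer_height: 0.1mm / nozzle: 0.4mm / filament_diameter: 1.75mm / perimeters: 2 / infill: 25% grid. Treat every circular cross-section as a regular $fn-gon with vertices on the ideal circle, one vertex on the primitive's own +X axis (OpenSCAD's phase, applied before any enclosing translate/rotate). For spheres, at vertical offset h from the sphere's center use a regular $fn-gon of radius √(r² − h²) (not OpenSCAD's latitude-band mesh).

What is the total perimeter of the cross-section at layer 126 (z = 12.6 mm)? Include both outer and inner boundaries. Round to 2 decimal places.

At z = 12.6 mm: the sphere does not reach this height (|z−center|=8.600 > r=4); the r=8.5 cylinder at (-1, 12.5) gives a regular 24-gon of circumradius 8.5 (constant along its height) (perimeter = 2·24·8.500·sin(180°/24) = 53.25 mm); the r=5 sphere at (-3, 0.5) slices to a regular 24-gon of circumradius 4.877 (√(r²−h²) with h=1.1 from center) (perimeter = 2·24·4.877·sin(180°/24) = 30.56 mm); the cube at (-3, 3.5) is present — its section is the full 24.5×17 rectangle (perimeter 83.00 mm); Combining (union): the regions partially overlap (shared area 150.19 mm²), so the edge portions inside another operand are dropped and the merged outline is re-measured after clipping — boundary = 107.17 mm. Overall, the cross-section is a single solid region. Total boundary length (outer) = 107.17 mm.

107.17 mm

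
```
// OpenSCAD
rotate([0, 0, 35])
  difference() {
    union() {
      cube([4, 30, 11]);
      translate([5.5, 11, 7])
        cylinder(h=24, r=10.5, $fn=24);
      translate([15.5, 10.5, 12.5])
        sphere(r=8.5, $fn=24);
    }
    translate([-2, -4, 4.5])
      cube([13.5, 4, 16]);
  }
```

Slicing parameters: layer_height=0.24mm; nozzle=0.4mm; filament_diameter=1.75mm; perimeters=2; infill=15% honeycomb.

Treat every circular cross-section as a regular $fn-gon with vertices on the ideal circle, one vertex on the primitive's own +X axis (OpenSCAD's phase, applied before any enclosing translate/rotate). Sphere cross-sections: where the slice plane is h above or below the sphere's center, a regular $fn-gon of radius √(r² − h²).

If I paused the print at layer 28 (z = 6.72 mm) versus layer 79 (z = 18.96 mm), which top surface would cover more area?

Layer 28 (z = 6.72): the cube (footprint 4×30) is included at this height (area 120.00 mm²); the cylinder at (5.5, 11) does not reach this height (z outside [7, 31]); the r=8.5 sphere at (15.5, 10.5) contributes a regular 24-gon of circumradius √(8.5²−5.78²) = 6.232 (area = (24/2)·6.232²·sin(360°/24) = 120.64 mm²); Taking the union: the 2 present regions are separate (no shared area or edge), so areas and boundary lengths simply add and each stays a separate island — area = 240.64 mm²; the 13.5×4 cube at (-2, -4) contributes its full rectangle (area 54.00 mm²); Taking the first minus the rest: starting from the result so far (240.64 mm²), the 13.5×4 cube at (-2, -4) misses the remaining region (no effect) — area = 240.64 mm²; (whole slice rotated 35° about Z — lengths, areas and connectivity unchanged). So its area = 240.64 mm². Layer 79 (z = 18.96): the cube is not intersected at this z (z outside [0, 11]); the r=10.5 cylinder at (5.5, 11) contributes a regular 24-gon of circumradius 10.5 (area = (24/2)·10.500²·sin(360°/24) = 342.42 mm²); the sphere at (15.5, 10.5): section is a regular 24-gon, circumradius = √(r²−h²) = √(8.5²−6.46²) = 5.524 (area = (24/2)·5.524²·sin(360°/24) = 94.78 mm²); Combining (union): the regions partially overlap — summed areas 437.20 mm² minus the doubly-counted overlap 46.64 mm² gives 390.56 mm² — area = 390.56 mm²; the cube at (-2, -4) (footprint 13.5×4) is included at this height (area 54.00 mm²); After the difference (first − rest): starting from that combined region (390.56 mm²), the 13.5×4 cube at (-2, -4) misses the remaining region (no effect) — area = 390.56 mm²; (whole slice rotated 35° about Z — lengths, areas and connectivity unchanged). So its area = 390.56 mm². Layer 79 is larger (390.56 vs 240.64 mm²).

layer 79 (z = 18.96 mm)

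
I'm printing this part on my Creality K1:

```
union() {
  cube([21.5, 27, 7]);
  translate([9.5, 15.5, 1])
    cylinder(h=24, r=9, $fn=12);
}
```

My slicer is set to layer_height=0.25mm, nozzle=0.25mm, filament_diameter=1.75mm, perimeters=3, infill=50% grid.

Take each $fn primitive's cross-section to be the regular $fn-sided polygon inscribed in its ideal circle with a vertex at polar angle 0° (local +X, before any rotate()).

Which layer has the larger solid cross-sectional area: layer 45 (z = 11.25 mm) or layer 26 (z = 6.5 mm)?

layer 26 (z = 6.5 mm)

Layer 45 (z = 11.25): the cube does not reach this height (z outside [0, 7]); the r=9 cylinder at (9.5, 15.5) gives a regular 12-gon of circumradius 9 (constant along its height) (area = (12/2)·9.000²·sin(360°/12) = 243.00 mm²); Merging all regions: only the r=9 cylinder at (9.5, 15.5) is present, so the union is just that shape — area = 243.00 mm². So its area = 243.00 mm². Layer 26 (z = 6.5): the cube is present — its section is the full 21.5×27 rectangle (area 580.50 mm²); the r=9 cylinder at (9.5, 15.5) contributes a regular 12-gon of circumradius 9 (area = (12/2)·9.000²·sin(360°/12) = 243.00 mm²); Taking the union: the r=9 cylinder at (9.5, 15.5) lies entirely inside the 21.5×27 cube, so the union is just the 21.5×27 cube — area = 580.50 mm². So its area = 580.50 mm². Layer 26 is larger (580.50 vs 243.00 mm²).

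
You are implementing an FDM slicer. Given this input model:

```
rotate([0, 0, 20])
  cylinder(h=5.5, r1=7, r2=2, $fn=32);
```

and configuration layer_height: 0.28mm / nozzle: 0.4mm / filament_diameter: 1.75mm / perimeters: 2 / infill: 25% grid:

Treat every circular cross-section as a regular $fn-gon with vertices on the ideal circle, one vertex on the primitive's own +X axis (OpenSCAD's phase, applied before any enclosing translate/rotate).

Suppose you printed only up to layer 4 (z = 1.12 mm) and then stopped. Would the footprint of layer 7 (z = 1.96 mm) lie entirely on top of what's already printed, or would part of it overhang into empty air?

Compare the two slices. At z = 1.12: the cone (r1=7→r2=2) has section circumradius 5.982 here — a regular 32-gon (area = (32/2)·5.982²·sin(360°/32) = 111.69 mm²); (whole slice rotated 20° about Z — lengths, areas and connectivity unchanged). At z = 1.96: the cone contributes a regular 32-gon of circumradius 5.218 (interpolated between r1=7 and r2=2 at t=0.356) (area = (32/2)·5.218²·sin(360°/32) = 85.00 mm²); (whole slice rotated 20° about Z — lengths, areas and connectivity unchanged). Checking containment: the cross-section at z = 1.96 is a subset of the cross-section at z = 1.12.

entirely on top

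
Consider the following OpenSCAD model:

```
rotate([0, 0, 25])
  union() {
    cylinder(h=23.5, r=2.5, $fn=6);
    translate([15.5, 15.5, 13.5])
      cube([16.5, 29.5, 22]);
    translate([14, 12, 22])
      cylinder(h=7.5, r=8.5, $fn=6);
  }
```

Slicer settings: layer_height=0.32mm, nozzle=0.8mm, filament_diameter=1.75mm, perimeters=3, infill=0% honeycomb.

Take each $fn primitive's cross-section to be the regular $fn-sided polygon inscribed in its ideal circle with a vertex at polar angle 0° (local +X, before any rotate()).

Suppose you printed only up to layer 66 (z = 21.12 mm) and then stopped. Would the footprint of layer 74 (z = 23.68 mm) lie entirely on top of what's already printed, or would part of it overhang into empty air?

Compare the two slices. At z = 21.12: the r=2.5 cylinder gives a regular 6-gon of circumradius 2.5 (constant along its height) (area = (6/2)·2.500²·sin(360°/6) = 16.24 mm²); the 16.5×29.5 cube at (15.5, 15.5) contributes its full rectangle (area 486.75 mm²); the cylinder at (14, 12) is absent (z outside [22, 29.5]); Taking the union: the 2 present regions are separate (no shared area or edge), so areas and boundary lengths simply add and each stays a separate island — area = 502.99 mm²; (whole slice rotated 25° about Z — lengths, areas and connectivity unchanged). At z = 23.68: the cylinder is absent (z outside [0, 23.5]); the 16.5×29.5 cube at (15.5, 15.5) contributes its full rectangle (area 486.75 mm²); the r=8.5 cylinder at (14, 12) contributes a regular 6-gon of circumradius 8.5 (area = (6/2)·8.500²·sin(360°/6) = 187.71 mm²); Merging all regions: the regions partially overlap — summed areas 674.46 mm² minus the doubly-counted overlap 14.92 mm² gives 659.54 mm² — area = 659.54 mm²; (rotated 25° about Z; rotation is an isometry so areas/perimeters/island counts are preserved). Checking containment: at z = 23.68 the cross-section extends beyond the z = 21.12 cross-section by about 172.79 mm².

part overhangs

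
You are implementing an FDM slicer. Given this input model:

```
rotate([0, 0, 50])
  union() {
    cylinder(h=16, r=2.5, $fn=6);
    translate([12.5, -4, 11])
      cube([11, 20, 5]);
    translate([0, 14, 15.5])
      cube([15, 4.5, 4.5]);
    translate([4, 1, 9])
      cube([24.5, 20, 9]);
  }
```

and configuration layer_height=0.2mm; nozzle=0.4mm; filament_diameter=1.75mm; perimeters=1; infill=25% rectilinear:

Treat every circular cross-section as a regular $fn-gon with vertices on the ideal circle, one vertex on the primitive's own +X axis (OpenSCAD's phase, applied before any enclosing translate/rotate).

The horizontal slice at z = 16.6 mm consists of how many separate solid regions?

At z = 16.6 mm: the cylinder does not reach this height (z outside [0, 16]); the cube at (12.5, -4) does not reach this height (z outside [11, 16]); the cube at (0, 14) is present — its section is the full 15×4.5 rectangle; the cube at (4, 1) (footprint 24.5×20) is included at this height; Combining (union): the regions partially overlap (shared area 49.50 mm²), so overlapping operands fuse into one piece — 1 connected region; (whole slice rotated 50° about Z — lengths, areas and connectivity unchanged). The result has 1 disconnected region.

1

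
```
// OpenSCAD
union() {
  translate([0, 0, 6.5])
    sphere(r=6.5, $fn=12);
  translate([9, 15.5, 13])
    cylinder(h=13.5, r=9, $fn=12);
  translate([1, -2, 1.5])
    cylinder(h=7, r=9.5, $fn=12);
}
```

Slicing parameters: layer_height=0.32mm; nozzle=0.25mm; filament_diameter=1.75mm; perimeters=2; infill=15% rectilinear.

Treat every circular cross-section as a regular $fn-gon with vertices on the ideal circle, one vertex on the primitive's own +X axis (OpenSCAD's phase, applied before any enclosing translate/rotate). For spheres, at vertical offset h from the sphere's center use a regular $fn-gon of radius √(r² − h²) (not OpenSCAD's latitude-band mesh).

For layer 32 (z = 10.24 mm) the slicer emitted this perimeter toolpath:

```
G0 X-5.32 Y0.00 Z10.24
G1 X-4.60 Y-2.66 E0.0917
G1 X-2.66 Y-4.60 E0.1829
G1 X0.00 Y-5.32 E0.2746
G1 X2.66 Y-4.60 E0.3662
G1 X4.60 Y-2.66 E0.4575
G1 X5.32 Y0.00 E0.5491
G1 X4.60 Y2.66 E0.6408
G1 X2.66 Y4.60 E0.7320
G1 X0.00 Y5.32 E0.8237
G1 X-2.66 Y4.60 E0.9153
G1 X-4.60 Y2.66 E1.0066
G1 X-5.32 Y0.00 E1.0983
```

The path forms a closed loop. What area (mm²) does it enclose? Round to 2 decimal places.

84.77 mm²

Apply the shoelace formula to the sequence of (X, Y) vertices; enclosed area = 84.77 mm².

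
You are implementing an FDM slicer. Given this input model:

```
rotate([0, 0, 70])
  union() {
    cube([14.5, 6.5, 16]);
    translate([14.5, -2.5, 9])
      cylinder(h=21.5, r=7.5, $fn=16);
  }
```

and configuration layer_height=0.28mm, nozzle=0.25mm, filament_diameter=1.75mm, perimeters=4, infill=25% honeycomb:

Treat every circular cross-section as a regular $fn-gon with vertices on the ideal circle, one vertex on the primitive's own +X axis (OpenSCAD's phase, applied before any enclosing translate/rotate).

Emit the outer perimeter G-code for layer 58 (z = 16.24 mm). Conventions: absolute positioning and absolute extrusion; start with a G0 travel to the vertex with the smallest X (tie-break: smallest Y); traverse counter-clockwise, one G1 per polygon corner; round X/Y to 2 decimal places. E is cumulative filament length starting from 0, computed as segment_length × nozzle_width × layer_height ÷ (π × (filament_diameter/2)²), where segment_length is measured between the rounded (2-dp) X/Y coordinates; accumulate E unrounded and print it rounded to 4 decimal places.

At z = 16.24 mm: the cube is not intersected at this z (z outside [0, 16]); the r=7.5 cylinder at (14.5, -2.5) gives a regular 16-gon of circumradius 7.5 (constant along its height); Taking the union: only the r=7.5 cylinder at (14.5, -2.5) is present, so the union is just that shape — 1 connected region; (rotated 70° about Z; rotation is an isometry so areas/perimeters/island counts are preserved). The outline is a single polygon with 16 vertices. Extrusion per mm of travel: 0.25 × 0.28 / (π × 0.875²) = 0.029103. Accumulating E over each segment gives final E = 1.3628.

G0 X-0.18 Y12.44 Z16.24
G1 X0.51 Y9.60 E0.0851
G1 X2.24 Y7.24 E0.1702
G1 X4.74 Y5.72 E0.2554
G1 X7.64 Y5.28 E0.3407
G1 X10.48 Y5.97 E0.4258
G1 X12.84 Y7.70 E0.5109
G1 X14.36 Y10.21 E0.5963
G1 X14.80 Y13.10 E0.6814
G1 X14.11 Y15.94 E0.7665
G1 X12.38 Y18.30 E0.8516
G1 X9.87 Y19.82 E0.9370
G1 X6.98 Y20.26 E1.0221
G1 X4.14 Y19.57 E1.1072
G1 X1.78 Y17.84 E1.1923
G1 X0.26 Y15.34 E1.2775
G1 X-0.18 Y12.44 E1.3628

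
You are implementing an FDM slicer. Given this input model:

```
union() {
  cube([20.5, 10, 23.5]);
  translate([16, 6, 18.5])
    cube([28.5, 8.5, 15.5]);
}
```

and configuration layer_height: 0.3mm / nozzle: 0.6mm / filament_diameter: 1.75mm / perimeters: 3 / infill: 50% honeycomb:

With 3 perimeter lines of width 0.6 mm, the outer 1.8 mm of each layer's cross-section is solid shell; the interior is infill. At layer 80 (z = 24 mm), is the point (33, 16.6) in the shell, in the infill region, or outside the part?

outside

At z = 24 mm: the cube does not reach this height (z outside [0, 23.5]); the cube at (16, 6) is present — its section is the full 28.5×8.5 rectangle; Merging all regions: only the 28.5×8.5 cube at (16, 6) is present, so the union is just that shape — 1 connected region. Overall, the cross-section is a single solid region. The nearest boundary edge runs (44.50, 14.50)→(16.00, 14.50); distance from the point to it = 2.10 mm. The point is not inside any of the regions above, so it lies outside the cross-section (2.10 mm from the nearest boundary).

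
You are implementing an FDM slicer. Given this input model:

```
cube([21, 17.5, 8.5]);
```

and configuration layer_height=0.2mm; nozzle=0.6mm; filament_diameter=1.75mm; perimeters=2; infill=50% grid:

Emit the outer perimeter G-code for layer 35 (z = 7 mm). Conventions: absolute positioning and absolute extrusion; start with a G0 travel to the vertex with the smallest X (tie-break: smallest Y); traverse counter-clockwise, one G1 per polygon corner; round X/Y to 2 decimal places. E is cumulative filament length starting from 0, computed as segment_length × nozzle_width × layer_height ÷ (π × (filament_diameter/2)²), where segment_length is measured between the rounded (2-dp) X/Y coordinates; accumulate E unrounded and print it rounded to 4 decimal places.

At z = 7 mm: the cube is present — its section is the full 21×17.5 rectangle. The outline is a single polygon with 4 vertices. Extrusion per mm of travel: 0.6 × 0.2 / (π × 0.875²) = 0.049890. Accumulating E over each segment gives final E = 3.8415.

G0 X0.00 Y0.00 Z7.00
G1 X21.00 Y0.00 E1.0477
G1 X21.00 Y17.50 E1.9208
G1 X0.00 Y17.50 E2.9685
G1 X0.00 Y0.00 E3.8415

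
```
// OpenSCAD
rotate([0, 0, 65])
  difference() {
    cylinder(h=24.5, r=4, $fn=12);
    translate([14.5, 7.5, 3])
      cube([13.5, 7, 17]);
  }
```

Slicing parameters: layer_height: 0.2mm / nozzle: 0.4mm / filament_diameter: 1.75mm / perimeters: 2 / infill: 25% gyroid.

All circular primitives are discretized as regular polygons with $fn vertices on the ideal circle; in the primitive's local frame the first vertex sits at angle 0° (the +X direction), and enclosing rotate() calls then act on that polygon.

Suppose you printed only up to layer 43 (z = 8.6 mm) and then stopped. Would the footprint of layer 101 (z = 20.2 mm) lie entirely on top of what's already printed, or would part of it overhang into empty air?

Compare the two slices. At z = 8.6: the r=4 cylinder contributes a regular 12-gon of circumradius 4 (area = (12/2)·4.000²·sin(360°/12) = 48.00 mm²); the cube at (14.5, 7.5) is present — its section is the full 13.5×7 rectangle (area 94.50 mm²); Subtracting the remaining from the first: starting from the r=4 cylinder (48.00 mm²), the 13.5×7 cube at (14.5, 7.5) misses the remaining region (no effect) — area = 48.00 mm²; (whole slice rotated 65° about Z — lengths, areas and connectivity unchanged). At z = 20.2: the r=4 cylinder gives a regular 12-gon of circumradius 4 (constant along its height) (area = (12/2)·4.000²·sin(360°/12) = 48.00 mm²); the cube at (14.5, 7.5) is not intersected at this z (z outside [3, 20]); After the difference (first − rest): none of the subtracted shapes is present at this height, so the r=4 cylinder is unchanged — area = 48.00 mm²; (whole slice rotated 65° about Z — lengths, areas and connectivity unchanged). Checking containment: the cross-section at z = 20.2 is a subset of the cross-section at z = 8.6.

entirely on top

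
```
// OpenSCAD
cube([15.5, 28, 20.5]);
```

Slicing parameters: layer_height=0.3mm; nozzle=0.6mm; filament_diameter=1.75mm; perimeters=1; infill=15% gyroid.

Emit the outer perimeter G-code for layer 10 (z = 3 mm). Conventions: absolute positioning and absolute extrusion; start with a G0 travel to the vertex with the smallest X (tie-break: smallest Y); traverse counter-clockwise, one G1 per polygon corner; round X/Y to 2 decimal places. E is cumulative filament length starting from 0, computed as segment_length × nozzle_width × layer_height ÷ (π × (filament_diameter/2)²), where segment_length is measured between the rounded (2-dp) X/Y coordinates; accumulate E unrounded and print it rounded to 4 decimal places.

G0 X0.00 Y0.00 Z3.00
G1 X15.50 Y0.00 E1.1599
G1 X15.50 Y28.00 E3.2553
G1 X0.00 Y28.00 E4.4153
G1 X0.00 Y0.00 E6.5107

At z = 3 mm: the cube is present — its section is the full 15.5×28 rectangle. The outline is a single polygon with 4 vertices. Extrusion per mm of travel: 0.6 × 0.3 / (π × 0.875²) = 0.074835. Accumulating E over each segment gives final E = 6.5107.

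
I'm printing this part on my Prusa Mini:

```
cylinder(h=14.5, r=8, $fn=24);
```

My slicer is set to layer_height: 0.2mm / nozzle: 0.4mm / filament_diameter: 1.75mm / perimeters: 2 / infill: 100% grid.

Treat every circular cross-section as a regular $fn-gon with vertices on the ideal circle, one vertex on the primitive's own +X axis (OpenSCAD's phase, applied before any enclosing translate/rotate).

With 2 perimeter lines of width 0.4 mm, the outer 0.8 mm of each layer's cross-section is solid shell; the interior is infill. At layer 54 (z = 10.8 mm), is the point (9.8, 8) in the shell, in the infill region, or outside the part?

At z = 10.8 mm: the r=8 cylinder contributes a regular 24-gon of circumradius 8. Overall, the cross-section is a single solid region. The nearest boundary edge runs (6.93, 4.00)→(5.66, 5.66); distance from the point to it = 4.71 mm. The point is not inside any of the regions above, so it lies outside the cross-section (4.71 mm from the nearest boundary).

outside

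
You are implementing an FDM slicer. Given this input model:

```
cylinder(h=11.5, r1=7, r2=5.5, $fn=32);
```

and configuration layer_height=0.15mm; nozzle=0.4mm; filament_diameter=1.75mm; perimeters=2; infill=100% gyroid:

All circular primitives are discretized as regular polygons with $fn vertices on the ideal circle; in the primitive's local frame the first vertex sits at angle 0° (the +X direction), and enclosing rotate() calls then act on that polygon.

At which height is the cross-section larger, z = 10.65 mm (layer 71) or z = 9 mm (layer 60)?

Layer 71 (z = 10.65): the cone: at t=0.926 of its height the radius interpolates to r₁+(r₂−r₁)t = 5.611, giving a regular 32-gon of that circumradius (area = (32/2)·5.611²·sin(360°/32) = 98.27 mm²). So its area = 98.27 mm². Layer 60 (z = 9): the cone (r1=7→r2=5.5) has section circumradius 5.826 here — a regular 32-gon (area = (32/2)·5.826²·sin(360°/32) = 105.95 mm²). So its area = 105.95 mm². Layer 60 is larger (105.95 vs 98.27 mm²).

layer 60 (z = 9 mm)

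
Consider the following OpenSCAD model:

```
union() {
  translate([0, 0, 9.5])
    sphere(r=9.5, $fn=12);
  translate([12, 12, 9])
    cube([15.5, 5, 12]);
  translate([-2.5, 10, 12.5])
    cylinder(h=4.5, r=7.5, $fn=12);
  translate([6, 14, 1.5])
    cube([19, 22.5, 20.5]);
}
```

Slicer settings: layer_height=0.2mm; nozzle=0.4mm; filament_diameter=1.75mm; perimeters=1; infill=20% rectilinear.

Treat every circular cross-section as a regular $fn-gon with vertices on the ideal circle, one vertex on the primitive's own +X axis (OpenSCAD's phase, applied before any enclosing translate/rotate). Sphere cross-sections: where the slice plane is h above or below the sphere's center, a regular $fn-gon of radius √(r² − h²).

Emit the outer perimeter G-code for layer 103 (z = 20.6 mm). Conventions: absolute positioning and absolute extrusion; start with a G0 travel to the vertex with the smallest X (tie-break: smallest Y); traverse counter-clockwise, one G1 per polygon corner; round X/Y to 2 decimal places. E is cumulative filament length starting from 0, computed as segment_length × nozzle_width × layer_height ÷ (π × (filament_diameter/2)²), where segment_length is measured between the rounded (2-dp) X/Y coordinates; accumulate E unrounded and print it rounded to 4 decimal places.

At z = 20.6 mm: the sphere does not reach this height (|z−center|=11.100 > r=9.5); the cube at (12, 12) is present — its section is the full 15.5×5 rectangle; the cylinder at (-2.5, 10) is absent (z outside [12.5, 17]); the cube at (6, 14) (footprint 19×22.5) is included at this height; Taking the union: the regions partially overlap (shared area 39.00 mm²), so overlapping operands fuse into one piece — 1 connected region. The outline is a single polygon with 8 vertices. Extrusion per mm of travel: 0.4 × 0.2 / (π × 0.875²) = 0.033260. Accumulating E over each segment gives final E = 3.0599.

G0 X6.00 Y14.00 Z20.60
G1 X12.00 Y14.00 E0.1996
G1 X12.00 Y12.00 E0.2661
G1 X27.50 Y12.00 E0.7816
G1 X27.50 Y17.00 E0.9479
G1 X25.00 Y17.00 E1.0311
G1 X25.00 Y36.50 E1.6796
G1 X6.00 Y36.50 E2.3116
G1 X6.00 Y14.00 E3.0599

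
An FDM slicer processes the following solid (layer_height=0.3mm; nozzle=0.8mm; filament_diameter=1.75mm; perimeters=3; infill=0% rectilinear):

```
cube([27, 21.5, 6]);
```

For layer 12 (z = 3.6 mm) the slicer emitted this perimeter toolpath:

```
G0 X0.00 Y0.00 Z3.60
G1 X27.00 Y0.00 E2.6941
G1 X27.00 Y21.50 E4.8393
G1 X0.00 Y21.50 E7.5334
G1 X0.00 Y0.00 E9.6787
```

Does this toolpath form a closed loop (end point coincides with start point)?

Start point (G0): (0.00, 0.00). End point (last G1): the path returns to the start — closed.

yes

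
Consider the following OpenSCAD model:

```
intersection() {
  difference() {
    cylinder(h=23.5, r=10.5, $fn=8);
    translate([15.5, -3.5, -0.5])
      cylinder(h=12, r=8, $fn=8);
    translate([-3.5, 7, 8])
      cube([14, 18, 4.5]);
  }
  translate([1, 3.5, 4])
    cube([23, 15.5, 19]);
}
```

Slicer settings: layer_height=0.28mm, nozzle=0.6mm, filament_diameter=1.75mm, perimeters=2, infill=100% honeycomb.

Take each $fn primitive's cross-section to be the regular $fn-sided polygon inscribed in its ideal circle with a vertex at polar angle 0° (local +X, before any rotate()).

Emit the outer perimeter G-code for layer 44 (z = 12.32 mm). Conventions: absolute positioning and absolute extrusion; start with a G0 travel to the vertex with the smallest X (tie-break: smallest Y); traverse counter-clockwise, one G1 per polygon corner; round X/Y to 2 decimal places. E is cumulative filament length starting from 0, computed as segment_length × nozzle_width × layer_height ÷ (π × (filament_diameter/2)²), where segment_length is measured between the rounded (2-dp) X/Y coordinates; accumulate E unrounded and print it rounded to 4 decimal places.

G0 X1.00 Y3.50 Z12.32
G1 X9.05 Y3.50 E0.5623
G1 X7.60 Y7.00 E0.8269
G1 X1.00 Y7.00 E1.2879
G1 X1.00 Y3.50 E1.5323

At z = 12.32 mm: the cylinder: section is a regular 8-gon, circumradius r=10.5; the cylinder at (15.5, -3.5) is absent (z outside [-0.5, 11.5]); the cube at (-3.5, 7) (footprint 14×18) is included at this height; Subtracting the remaining from the first: starting from the r=10.5 cylinder, the 14×18 cube at (-3.5, 7) partially overlaps it — only the 24.32 mm² overlap (of its 252.00 mm²) is removed, clipping the outline — 1 connected region; the cube at (1, 3.5) is present — its section is the full 23×15.5 rectangle; After intersecting: the 23×15.5 cube at (1, 3.5) partially overlaps that combined region; clipping to the common part keeps 25.64 mm² — 1 connected region. The outline is a single polygon with 4 vertices. Extrusion per mm of travel: 0.6 × 0.28 / (π × 0.875²) = 0.069846. Accumulating E over each segment gives final E = 1.5323.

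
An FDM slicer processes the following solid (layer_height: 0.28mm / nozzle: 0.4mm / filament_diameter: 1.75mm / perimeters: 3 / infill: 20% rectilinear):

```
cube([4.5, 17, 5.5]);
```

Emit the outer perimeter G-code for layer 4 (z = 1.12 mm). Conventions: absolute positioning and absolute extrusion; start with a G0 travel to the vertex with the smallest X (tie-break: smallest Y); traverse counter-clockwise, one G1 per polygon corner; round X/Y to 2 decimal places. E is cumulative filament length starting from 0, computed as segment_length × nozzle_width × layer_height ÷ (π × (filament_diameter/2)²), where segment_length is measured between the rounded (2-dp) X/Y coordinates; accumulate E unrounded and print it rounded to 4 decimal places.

G0 X0.00 Y0.00 Z1.12
G1 X4.50 Y0.00 E0.2095
G1 X4.50 Y17.00 E1.0011
G1 X0.00 Y17.00 E1.2107
G1 X0.00 Y0.00 E2.0023

At z = 1.12 mm: the cube (footprint 4.5×17) is included at this height. The outline is a single polygon with 4 vertices. Extrusion per mm of travel: 0.4 × 0.28 / (π × 0.875²) = 0.046564. Accumulating E over each segment gives final E = 2.0023.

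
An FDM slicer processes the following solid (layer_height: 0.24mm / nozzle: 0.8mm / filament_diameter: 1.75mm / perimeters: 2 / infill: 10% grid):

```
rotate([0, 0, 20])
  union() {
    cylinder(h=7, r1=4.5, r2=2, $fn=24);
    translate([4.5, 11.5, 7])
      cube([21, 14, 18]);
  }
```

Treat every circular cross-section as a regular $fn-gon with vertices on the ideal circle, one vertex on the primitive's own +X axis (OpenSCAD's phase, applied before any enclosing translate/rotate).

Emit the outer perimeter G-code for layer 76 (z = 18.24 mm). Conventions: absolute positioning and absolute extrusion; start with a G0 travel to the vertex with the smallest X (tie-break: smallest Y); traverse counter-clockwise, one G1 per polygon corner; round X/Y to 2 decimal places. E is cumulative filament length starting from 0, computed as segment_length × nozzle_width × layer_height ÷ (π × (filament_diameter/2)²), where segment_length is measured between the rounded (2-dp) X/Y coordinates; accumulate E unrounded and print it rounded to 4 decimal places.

At z = 18.24 mm: the cone does not reach this height (z outside [0, 7]); the cube at (4.5, 11.5) (footprint 21×14) is included at this height; Combining (union): only the 21×14 cube at (4.5, 11.5) is present, so the union is just that shape — 1 connected region; (rotated 20° about Z; rotation is an isometry so areas/perimeters/island counts are preserved). The outline is a single polygon with 4 vertices. Extrusion per mm of travel: 0.8 × 0.24 / (π × 0.875²) = 0.079824. Accumulating E over each segment gives final E = 5.5863.

G0 X-4.49 Y25.50 Z18.24
G1 X0.30 Y12.35 E1.1172
G1 X20.03 Y19.53 E2.7931
G1 X15.24 Y32.68 E3.9103
G1 X-4.49 Y25.50 E5.5863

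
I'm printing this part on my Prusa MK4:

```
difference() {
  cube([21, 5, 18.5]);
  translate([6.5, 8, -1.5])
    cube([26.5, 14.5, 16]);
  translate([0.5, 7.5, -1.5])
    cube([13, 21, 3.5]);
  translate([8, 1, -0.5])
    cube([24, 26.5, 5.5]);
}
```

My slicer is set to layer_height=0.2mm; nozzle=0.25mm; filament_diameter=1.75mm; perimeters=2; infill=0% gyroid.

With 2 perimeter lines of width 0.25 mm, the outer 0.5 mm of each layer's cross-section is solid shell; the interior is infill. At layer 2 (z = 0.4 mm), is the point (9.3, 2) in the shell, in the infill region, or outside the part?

outside

At z = 0.4 mm: the 21×5 cube contributes its full rectangle; the 26.5×14.5 cube at (6.5, 8) contributes its full rectangle; the cube at (0.5, 7.5) is present — its section is the full 13×21 rectangle; the cube at (8, 1) (footprint 24×26.5) is included at this height; Subtracting the remaining from the first: starting from the 21×5 cube, the 26.5×14.5 cube at (6.5, 8) misses the remaining region (no effect); the 13×21 cube at (0.5, 7.5) misses the remaining region (no effect); the 24×26.5 cube at (8, 1) partially overlaps it — only the 52.00 mm² overlap (of its 636.00 mm²) is removed, clipping the outline — 1 connected region. Overall, the cross-section is a single solid region. The nearest boundary edge runs (8.00, 1.00)→(21.00, 1.00); distance from the point to it = 1.00 mm. The point is not inside any of the regions above, so it lies outside the cross-section (1.00 mm from the nearest boundary).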